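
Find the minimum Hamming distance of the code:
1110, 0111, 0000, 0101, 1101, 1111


Comparing all pairs, minimum distance: 1
Can detect 0 errors, correct 0 errors

1


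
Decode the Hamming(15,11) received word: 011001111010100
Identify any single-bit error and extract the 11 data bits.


Syndrome = 7: error at position 7

Data: 10101010100 (corrected bit 7)


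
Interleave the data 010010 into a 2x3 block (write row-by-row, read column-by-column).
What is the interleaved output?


Matrix:
  010
  010
Read columns: 001100

001100


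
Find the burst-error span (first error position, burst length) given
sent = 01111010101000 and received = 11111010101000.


XOR: 10000000000000

Burst at position 0, length 1


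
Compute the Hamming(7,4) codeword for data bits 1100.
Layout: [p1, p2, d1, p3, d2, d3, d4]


Parity bits: p1=0, p2=1, p3=1

0111100


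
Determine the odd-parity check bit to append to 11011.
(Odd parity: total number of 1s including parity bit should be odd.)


Number of 1s in data: 4
Parity bit: 1

1


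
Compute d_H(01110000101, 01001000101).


XOR: 00111000000
Count of 1s: 3

3


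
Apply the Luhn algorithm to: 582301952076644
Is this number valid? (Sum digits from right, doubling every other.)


Luhn sum = 62
62 mod 10 = 2

Invalid (Luhn sum mod 10 = 2)


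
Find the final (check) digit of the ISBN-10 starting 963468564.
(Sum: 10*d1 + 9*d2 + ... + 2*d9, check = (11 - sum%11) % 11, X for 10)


Weighted sum: 318
318 mod 11 = 10

Check digit: 1


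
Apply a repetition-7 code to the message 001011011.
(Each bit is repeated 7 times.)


Each bit -> 7 copies

000000000000001111111000000011111111111111000000011111111111111


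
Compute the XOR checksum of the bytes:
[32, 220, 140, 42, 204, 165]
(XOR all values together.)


XOR chain: 32 ^ 220 ^ 140 ^ 42 ^ 204 ^ 165 = 51

51


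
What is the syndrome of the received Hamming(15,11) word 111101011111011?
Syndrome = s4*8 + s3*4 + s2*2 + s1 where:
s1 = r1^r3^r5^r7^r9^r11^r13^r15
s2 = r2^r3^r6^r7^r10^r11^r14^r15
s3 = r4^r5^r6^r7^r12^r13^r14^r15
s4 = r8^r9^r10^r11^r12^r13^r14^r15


s1=1, s2=1, s3=1, s4=1

Syndrome = 15 (error at position 15)


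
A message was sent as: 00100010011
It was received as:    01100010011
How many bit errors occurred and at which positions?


XOR: 01000000000

1 error(s) at position(s): 1


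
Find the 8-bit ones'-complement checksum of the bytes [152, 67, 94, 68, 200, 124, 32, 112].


Sum = 849 mod 256 = 81
Complement = 174

174


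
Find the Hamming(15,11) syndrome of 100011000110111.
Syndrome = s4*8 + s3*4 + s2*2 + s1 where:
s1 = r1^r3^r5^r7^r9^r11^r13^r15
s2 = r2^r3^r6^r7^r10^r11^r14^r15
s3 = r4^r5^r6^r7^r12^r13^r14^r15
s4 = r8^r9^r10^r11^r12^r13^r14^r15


s1=1, s2=1, s3=1, s4=1

Syndrome = 15 (error at position 15)


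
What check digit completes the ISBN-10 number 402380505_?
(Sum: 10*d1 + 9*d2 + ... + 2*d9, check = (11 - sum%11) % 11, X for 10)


Weighted sum: 155
155 mod 11 = 1

Check digit: X


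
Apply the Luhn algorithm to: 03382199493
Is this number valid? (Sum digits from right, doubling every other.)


Luhn sum = 54
54 mod 10 = 4

Invalid (Luhn sum mod 10 = 4)


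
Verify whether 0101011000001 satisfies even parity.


Number of 1s: 5

No, parity error (5 ones)


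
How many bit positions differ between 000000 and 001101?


XOR: 001101
Count of 1s: 3

3


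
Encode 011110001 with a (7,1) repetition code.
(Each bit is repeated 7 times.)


Each bit -> 7 copies

000000011111111111111111111111111110000000000000000000001111111


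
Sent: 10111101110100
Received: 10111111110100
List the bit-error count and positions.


XOR: 00000010000000

1 error(s) at position(s): 6


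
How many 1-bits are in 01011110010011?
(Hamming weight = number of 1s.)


Counting 1s in 01011110010011

8


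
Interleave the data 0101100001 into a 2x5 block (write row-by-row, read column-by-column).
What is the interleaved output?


Matrix:
  01011
  00001
Read columns: 0010001011

0010001011


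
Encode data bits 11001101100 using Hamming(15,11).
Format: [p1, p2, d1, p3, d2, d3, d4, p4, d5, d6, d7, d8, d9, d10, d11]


Parity bits: p1=0, p2=0, p3=1, p4=0

001110001101100


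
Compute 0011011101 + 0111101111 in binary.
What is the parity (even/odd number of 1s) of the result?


0011011101 = 221
0111101111 = 495
Sum = 716 = 1011001100
1s count = 5

odd parity (5 ones in 1011001100)


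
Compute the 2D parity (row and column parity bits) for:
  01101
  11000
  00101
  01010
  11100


Row parities: 10001
Column parities: 00110

Row P: 10001, Col P: 00110, Corner: 0


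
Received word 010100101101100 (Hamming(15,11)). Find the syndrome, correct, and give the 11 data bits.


Syndrome = 3: error at position 3

Data: 10011101100 (corrected bit 3)


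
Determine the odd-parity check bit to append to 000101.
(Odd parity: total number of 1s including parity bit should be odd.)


Number of 1s in data: 2
Parity bit: 1

1


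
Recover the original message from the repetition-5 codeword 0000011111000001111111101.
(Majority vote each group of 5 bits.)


Groups: 00000, 11111, 00000, 11111, 11101
Majority votes: 01011

01011


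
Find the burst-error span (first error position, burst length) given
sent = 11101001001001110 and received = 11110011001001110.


XOR: 00011010000000000

Burst at position 3, length 4


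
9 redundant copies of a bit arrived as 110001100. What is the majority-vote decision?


Ones: 4 out of 9
Threshold: 5

0 (4/9 voted 1)


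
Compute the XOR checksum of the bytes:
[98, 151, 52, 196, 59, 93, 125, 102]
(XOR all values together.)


XOR chain: 98 ^ 151 ^ 52 ^ 196 ^ 59 ^ 93 ^ 125 ^ 102 = 120

120


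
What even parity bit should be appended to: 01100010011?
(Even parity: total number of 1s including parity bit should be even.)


Number of 1s in data: 5
Parity bit: 1

1


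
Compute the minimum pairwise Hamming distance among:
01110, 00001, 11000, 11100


Comparing all pairs, minimum distance: 1
Can detect 0 errors, correct 0 errors

1


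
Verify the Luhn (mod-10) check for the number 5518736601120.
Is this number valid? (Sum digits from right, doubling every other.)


Luhn sum = 43
43 mod 10 = 3

Invalid (Luhn sum mod 10 = 3)


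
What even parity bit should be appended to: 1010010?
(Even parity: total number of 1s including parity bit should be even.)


Number of 1s in data: 3
Parity bit: 1

1


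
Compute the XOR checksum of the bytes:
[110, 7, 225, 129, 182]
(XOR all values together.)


XOR chain: 110 ^ 7 ^ 225 ^ 129 ^ 182 = 191

191


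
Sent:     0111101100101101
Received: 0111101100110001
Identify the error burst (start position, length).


XOR: 0000000000011100

Burst at position 11, length 3


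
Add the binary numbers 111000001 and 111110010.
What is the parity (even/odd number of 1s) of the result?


111000001 = 449
111110010 = 498
Sum = 947 = 1110110011
1s count = 7

odd parity (7 ones in 1110110011)


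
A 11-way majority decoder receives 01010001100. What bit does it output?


Ones: 4 out of 11
Threshold: 6

0 (4/11 voted 1)


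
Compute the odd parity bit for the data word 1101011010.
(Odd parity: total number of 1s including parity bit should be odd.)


Number of 1s in data: 6
Parity bit: 1

1


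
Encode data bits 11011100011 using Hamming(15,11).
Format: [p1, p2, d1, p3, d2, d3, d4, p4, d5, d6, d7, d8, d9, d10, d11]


Parity bits: p1=1, p2=1, p3=0, p4=0

111010101100011


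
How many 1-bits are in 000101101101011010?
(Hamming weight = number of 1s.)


Counting 1s in 000101101101011010

9


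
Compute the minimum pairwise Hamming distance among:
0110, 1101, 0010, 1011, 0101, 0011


Comparing all pairs, minimum distance: 1
Can detect 0 errors, correct 0 errors

1


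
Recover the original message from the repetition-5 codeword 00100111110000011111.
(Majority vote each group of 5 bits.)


Groups: 00100, 11111, 00000, 11111
Majority votes: 0101

0101


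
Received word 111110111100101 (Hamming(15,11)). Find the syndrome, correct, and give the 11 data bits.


Syndrome = 15: error at position 15

Data: 11011100100 (corrected bit 15)


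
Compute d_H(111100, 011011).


XOR: 100111
Count of 1s: 4

4


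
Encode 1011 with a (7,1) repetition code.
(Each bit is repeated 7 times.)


Each bit -> 7 copies

1111111000000011111111111111


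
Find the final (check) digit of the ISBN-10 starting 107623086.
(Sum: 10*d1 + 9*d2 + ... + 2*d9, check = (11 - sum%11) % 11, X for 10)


Weighted sum: 171
171 mod 11 = 6

Check digit: 5


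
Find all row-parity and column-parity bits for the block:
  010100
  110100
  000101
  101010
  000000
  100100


Row parities: 010100
Column parities: 101011

Row P: 010100, Col P: 101011, Corner: 0


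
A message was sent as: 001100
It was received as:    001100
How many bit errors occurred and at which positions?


XOR: 000000

0 errors (received matches sent)


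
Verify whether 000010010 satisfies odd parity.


Number of 1s: 2

No, parity error (2 ones)


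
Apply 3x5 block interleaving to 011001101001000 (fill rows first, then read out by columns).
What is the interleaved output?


Matrix:
  01100
  11010
  01000
Read columns: 010111100010000

010111100010000


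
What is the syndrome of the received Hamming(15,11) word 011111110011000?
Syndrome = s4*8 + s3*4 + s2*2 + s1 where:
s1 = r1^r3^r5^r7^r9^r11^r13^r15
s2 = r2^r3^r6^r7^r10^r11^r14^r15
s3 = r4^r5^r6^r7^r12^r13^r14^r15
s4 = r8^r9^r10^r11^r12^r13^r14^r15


s1=0, s2=1, s3=1, s4=1

Syndrome = 14 (error at position 14)


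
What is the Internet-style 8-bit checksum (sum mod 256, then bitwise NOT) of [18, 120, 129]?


Sum = 267 mod 256 = 11
Complement = 244

244


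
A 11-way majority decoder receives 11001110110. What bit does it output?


Ones: 7 out of 11
Threshold: 6

1 (7/11 voted 1)


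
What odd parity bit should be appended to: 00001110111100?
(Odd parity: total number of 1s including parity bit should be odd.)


Number of 1s in data: 7
Parity bit: 0

0


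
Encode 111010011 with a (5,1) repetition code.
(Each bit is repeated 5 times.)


Each bit -> 5 copies

111111111111111000001111100000000001111111111


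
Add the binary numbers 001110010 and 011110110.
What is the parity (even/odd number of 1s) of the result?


001110010 = 114
011110110 = 246
Sum = 360 = 101101000
1s count = 4

even parity (4 ones in 101101000)


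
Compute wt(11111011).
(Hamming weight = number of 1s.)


Counting 1s in 11111011

7


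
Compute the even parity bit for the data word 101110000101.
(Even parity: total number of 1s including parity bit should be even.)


Number of 1s in data: 6
Parity bit: 0

0


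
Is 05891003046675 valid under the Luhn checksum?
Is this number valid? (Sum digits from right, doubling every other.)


Luhn sum = 49
49 mod 10 = 9

Invalid (Luhn sum mod 10 = 9)


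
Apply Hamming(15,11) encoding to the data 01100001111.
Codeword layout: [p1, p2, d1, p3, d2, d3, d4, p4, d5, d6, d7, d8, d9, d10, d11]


Parity bits: p1=1, p2=1, p3=0, p4=0

110011000001111


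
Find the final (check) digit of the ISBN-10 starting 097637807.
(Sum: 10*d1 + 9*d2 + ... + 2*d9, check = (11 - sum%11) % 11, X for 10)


Weighted sum: 278
278 mod 11 = 3

Check digit: 8


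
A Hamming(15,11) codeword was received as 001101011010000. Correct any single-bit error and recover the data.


Syndrome = 11: error at position 11

Data: 10101000000 (corrected bit 11)


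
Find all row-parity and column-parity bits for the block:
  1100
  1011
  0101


Row parities: 010
Column parities: 0010

Row P: 010, Col P: 0010, Corner: 1


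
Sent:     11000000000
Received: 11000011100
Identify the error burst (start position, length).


XOR: 00000011100

Burst at position 6, length 3


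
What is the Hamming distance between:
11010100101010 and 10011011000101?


XOR: 01001111101111
Count of 1s: 10

10


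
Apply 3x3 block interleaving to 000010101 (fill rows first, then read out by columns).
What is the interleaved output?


Matrix:
  000
  010
  101
Read columns: 001010001

001010001


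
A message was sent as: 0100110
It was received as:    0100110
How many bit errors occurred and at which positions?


XOR: 0000000

0 errors (received matches sent)


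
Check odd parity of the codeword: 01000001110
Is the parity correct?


Number of 1s: 4

No, parity error (4 ones)


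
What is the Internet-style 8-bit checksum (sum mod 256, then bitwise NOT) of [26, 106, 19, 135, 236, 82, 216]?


Sum = 820 mod 256 = 52
Complement = 203

203


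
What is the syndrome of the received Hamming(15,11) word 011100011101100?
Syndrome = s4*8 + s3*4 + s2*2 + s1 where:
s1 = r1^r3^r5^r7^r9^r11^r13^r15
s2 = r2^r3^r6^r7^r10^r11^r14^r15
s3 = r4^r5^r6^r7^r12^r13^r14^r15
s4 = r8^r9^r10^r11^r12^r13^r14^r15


s1=1, s2=1, s3=1, s4=1

Syndrome = 15 (error at position 15)


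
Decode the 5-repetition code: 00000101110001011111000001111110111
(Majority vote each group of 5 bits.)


Groups: 00000, 10111, 00010, 11111, 00000, 11111, 10111
Majority votes: 0101011

0101011


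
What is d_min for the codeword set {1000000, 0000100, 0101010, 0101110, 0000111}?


Comparing all pairs, minimum distance: 1
Can detect 0 errors, correct 0 errors

1


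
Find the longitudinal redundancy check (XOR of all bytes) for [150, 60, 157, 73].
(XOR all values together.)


XOR chain: 150 ^ 60 ^ 157 ^ 73 = 126

126


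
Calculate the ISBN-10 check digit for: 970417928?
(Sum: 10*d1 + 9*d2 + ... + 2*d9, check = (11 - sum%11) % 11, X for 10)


Weighted sum: 280
280 mod 11 = 5

Check digit: 6


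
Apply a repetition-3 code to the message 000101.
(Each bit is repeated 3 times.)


Each bit -> 3 copies

000000000111000111


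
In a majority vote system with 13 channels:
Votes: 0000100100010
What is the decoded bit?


Ones: 3 out of 13
Threshold: 7

0 (3/13 voted 1)


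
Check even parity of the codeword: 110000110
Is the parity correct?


Number of 1s: 4

Yes, parity is correct (4 ones)


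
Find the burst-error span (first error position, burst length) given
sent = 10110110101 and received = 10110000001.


XOR: 00000110100

Burst at position 5, length 4


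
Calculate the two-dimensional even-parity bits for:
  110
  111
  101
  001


Row parities: 0101
Column parities: 101

Row P: 0101, Col P: 101, Corner: 0


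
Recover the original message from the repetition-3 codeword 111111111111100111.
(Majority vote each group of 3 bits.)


Groups: 111, 111, 111, 111, 100, 111
Majority votes: 111101

111101


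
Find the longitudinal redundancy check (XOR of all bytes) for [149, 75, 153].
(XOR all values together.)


XOR chain: 149 ^ 75 ^ 153 = 71

71


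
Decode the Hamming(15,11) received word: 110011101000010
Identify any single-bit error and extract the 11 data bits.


Syndrome = 0: no error detected

Data: 01111000010 (no errors)


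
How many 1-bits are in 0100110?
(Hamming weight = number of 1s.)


Counting 1s in 0100110

3


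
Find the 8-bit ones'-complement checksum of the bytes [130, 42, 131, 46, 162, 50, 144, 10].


Sum = 715 mod 256 = 203
Complement = 52

52


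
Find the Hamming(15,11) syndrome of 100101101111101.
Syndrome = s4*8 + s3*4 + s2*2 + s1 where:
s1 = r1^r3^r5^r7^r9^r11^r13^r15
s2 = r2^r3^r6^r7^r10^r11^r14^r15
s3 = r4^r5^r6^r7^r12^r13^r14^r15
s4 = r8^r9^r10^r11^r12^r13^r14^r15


s1=0, s2=1, s3=0, s4=0

Syndrome = 2 (error at position 2)


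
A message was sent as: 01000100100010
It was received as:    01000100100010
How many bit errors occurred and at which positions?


XOR: 00000000000000

0 errors (received matches sent)


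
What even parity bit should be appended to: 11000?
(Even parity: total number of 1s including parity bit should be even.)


Number of 1s in data: 2
Parity bit: 0

0


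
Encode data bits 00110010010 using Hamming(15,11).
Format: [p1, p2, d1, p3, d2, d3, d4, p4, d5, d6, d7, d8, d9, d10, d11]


Parity bits: p1=0, p2=0, p3=1, p4=0

000101100010010


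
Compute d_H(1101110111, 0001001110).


XOR: 1100111001
Count of 1s: 6

6


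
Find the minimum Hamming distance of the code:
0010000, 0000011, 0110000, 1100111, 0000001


Comparing all pairs, minimum distance: 1
Can detect 0 errors, correct 0 errors

1


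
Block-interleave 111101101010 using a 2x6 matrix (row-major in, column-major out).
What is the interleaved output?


Matrix:
  111101
  101010
Read columns: 111011100110

111011100110


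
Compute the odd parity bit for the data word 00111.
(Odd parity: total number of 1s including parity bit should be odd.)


Number of 1s in data: 3
Parity bit: 0

0


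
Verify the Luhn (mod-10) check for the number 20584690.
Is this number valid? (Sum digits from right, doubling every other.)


Luhn sum = 36
36 mod 10 = 6

Invalid (Luhn sum mod 10 = 6)


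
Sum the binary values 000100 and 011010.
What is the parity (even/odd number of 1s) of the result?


000100 = 4
011010 = 26
Sum = 30 = 11110
1s count = 4

even parity (4 ones in 11110)


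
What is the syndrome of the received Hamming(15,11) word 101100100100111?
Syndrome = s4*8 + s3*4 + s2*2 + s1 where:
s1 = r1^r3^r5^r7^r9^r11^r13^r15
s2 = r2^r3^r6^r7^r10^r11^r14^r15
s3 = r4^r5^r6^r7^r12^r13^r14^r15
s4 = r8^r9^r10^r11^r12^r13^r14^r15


s1=1, s2=1, s3=1, s4=0

Syndrome = 7 (error at position 7)


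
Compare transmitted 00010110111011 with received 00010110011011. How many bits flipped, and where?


XOR: 00000000100000

1 error(s) at position(s): 8


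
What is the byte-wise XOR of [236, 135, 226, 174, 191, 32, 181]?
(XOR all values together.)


XOR chain: 236 ^ 135 ^ 226 ^ 174 ^ 191 ^ 32 ^ 181 = 13

13


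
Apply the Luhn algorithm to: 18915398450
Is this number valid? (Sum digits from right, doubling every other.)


Luhn sum = 51
51 mod 10 = 1

Invalid (Luhn sum mod 10 = 1)


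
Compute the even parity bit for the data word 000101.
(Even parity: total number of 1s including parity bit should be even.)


Number of 1s in data: 2
Parity bit: 0

0


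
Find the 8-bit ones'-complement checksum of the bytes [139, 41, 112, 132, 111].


Sum = 535 mod 256 = 23
Complement = 232

232


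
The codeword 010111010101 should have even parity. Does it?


Number of 1s: 7

No, parity error (7 ones)


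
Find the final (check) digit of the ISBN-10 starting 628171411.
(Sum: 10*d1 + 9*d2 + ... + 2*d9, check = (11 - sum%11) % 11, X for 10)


Weighted sum: 217
217 mod 11 = 8

Check digit: 3


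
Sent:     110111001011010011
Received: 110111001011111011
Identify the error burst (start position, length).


XOR: 000000000000101000

Burst at position 12, length 3


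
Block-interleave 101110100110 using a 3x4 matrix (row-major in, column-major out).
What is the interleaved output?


Matrix:
  1011
  1010
  0110
Read columns: 110001111100

110001111100


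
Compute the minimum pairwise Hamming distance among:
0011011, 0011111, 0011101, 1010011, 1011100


Comparing all pairs, minimum distance: 1
Can detect 0 errors, correct 0 errors

1


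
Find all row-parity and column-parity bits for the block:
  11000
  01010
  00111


Row parities: 001
Column parities: 10101

Row P: 001, Col P: 10101, Corner: 1


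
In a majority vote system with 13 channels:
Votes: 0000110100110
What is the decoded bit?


Ones: 5 out of 13
Threshold: 7

0 (5/13 voted 1)


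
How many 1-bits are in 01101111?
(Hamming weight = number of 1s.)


Counting 1s in 01101111

6


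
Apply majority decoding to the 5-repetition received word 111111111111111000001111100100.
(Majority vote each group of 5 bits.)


Groups: 11111, 11111, 11111, 00000, 11111, 00100
Majority votes: 111010

111010


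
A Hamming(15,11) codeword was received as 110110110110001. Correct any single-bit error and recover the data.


Syndrome = 3: error at position 3

Data: 11010110001 (corrected bit 3)


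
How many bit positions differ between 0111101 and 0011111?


XOR: 0100010
Count of 1s: 2

2


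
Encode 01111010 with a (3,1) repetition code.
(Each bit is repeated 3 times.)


Each bit -> 3 copies

000111111111111000111000


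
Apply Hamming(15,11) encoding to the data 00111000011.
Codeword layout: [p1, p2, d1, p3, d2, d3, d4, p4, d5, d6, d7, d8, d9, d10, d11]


Parity bits: p1=1, p2=0, p3=0, p4=1

100001111000011


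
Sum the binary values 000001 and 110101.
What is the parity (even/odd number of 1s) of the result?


000001 = 1
110101 = 53
Sum = 54 = 110110
1s count = 4

even parity (4 ones in 110110)


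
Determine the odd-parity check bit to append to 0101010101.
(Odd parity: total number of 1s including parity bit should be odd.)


Number of 1s in data: 5
Parity bit: 0

0


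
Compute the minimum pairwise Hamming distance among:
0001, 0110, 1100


Comparing all pairs, minimum distance: 2
Can detect 1 errors, correct 0 errors

2


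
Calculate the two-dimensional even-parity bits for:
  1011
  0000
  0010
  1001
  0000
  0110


Row parities: 101000
Column parities: 0110

Row P: 101000, Col P: 0110, Corner: 0


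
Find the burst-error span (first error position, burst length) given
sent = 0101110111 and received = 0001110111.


XOR: 0100000000

Burst at position 1, length 1


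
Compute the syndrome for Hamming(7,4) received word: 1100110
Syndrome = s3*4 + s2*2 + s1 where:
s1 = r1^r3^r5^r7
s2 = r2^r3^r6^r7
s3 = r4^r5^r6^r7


s1=0, s2=0, s3=0

Syndrome = 0 (no error)


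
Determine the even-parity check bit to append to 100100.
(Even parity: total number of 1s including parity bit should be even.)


Number of 1s in data: 2
Parity bit: 0

0


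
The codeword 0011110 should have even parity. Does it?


Number of 1s: 4

Yes, parity is correct (4 ones)


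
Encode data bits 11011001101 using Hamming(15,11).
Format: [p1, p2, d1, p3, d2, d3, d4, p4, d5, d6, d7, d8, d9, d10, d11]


Parity bits: p1=0, p2=1, p3=1, p4=0

011110101001101


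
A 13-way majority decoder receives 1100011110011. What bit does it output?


Ones: 8 out of 13
Threshold: 7

1 (8/13 voted 1)


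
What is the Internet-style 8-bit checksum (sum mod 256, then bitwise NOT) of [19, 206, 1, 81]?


Sum = 307 mod 256 = 51
Complement = 204

204


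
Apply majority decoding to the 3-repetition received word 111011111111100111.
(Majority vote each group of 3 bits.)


Groups: 111, 011, 111, 111, 100, 111
Majority votes: 111101

111101


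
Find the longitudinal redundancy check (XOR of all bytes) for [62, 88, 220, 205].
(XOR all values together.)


XOR chain: 62 ^ 88 ^ 220 ^ 205 = 119

119


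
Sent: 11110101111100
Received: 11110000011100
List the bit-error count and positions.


XOR: 00000101100000

3 error(s) at position(s): 5, 7, 8


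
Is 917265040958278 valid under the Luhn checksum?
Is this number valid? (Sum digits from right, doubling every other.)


Luhn sum = 73
73 mod 10 = 3

Invalid (Luhn sum mod 10 = 3)


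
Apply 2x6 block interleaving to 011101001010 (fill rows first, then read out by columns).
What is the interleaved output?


Matrix:
  011101
  001010
Read columns: 001011100110

001011100110


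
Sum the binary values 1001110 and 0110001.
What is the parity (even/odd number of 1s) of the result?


1001110 = 78
0110001 = 49
Sum = 127 = 1111111
1s count = 7

odd parity (7 ones in 1111111)


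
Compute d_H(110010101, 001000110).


XOR: 111010011
Count of 1s: 6

6


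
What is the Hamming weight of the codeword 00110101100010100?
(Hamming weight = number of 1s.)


Counting 1s in 00110101100010100

7


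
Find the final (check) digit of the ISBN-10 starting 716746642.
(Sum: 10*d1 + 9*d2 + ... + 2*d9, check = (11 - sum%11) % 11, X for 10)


Weighted sum: 270
270 mod 11 = 6

Check digit: 5


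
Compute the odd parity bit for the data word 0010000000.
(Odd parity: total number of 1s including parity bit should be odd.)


Number of 1s in data: 1
Parity bit: 0

0


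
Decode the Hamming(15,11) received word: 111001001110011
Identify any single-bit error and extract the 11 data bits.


Syndrome = 15: error at position 15

Data: 10101110010 (corrected bit 15)


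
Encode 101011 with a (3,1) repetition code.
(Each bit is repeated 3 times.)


Each bit -> 3 copies

111000111000111111


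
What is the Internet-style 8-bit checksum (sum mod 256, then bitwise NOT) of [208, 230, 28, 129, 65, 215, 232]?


Sum = 1107 mod 256 = 83
Complement = 172

172


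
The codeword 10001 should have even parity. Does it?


Number of 1s: 2

Yes, parity is correct (2 ones)


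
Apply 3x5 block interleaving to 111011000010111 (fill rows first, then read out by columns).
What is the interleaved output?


Matrix:
  11101
  10000
  10111
Read columns: 111100101001101

111100101001101


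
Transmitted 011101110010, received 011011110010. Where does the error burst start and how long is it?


XOR: 000110000000

Burst at position 3, length 2


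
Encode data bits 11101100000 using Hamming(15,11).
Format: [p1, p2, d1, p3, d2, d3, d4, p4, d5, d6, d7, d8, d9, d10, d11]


Parity bits: p1=1, p2=1, p3=0, p4=0

111011001100000


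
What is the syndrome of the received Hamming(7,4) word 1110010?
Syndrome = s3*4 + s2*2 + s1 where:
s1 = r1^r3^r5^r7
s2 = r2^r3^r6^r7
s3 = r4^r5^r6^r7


s1=0, s2=1, s3=1

Syndrome = 6 (error at position 6)


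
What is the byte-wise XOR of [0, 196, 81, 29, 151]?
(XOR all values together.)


XOR chain: 0 ^ 196 ^ 81 ^ 29 ^ 151 = 31

31


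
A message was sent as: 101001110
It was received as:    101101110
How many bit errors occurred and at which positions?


XOR: 000100000

1 error(s) at position(s): 3


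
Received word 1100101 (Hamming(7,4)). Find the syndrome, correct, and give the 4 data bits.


Syndrome = 1: error at position 1

Data: 0101 (corrected bit 1)


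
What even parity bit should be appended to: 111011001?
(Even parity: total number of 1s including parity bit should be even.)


Number of 1s in data: 6
Parity bit: 0

0


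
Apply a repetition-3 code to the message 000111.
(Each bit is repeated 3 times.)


Each bit -> 3 copies

000000000111111111


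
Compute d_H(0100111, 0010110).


XOR: 0110001
Count of 1s: 3

3


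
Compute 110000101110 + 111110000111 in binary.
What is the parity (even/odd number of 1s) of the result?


110000101110 = 3118
111110000111 = 3975
Sum = 7093 = 1101110110101
1s count = 9

odd parity (9 ones in 1101110110101)


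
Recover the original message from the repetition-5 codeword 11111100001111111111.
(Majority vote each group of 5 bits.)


Groups: 11111, 10000, 11111, 11111
Majority votes: 1011

1011


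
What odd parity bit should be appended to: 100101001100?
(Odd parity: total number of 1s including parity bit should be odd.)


Number of 1s in data: 5
Parity bit: 0

0


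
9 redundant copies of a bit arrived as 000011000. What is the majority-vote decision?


Ones: 2 out of 9
Threshold: 5

0 (2/9 voted 1)


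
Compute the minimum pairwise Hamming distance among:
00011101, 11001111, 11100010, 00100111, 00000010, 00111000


Comparing all pairs, minimum distance: 3
Can detect 2 errors, correct 1 errors

3


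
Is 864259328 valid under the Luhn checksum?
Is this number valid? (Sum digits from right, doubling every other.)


Luhn sum = 48
48 mod 10 = 8

Invalid (Luhn sum mod 10 = 8)


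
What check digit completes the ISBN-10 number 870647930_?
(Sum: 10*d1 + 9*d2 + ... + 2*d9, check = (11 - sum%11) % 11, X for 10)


Weighted sum: 289
289 mod 11 = 3

Check digit: 8


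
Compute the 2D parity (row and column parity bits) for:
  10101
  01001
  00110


Row parities: 100
Column parities: 11010

Row P: 100, Col P: 11010, Corner: 1


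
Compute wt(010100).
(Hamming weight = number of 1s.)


Counting 1s in 010100

2


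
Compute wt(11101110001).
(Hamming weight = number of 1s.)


Counting 1s in 11101110001

7


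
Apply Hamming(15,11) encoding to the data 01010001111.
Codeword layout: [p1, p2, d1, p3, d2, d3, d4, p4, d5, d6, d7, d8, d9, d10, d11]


Parity bits: p1=0, p2=1, p3=0, p4=0

010010100001111


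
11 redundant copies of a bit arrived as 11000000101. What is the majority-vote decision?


Ones: 4 out of 11
Threshold: 6

0 (4/11 voted 1)


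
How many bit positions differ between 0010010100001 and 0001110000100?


XOR: 0011100100101
Count of 1s: 6

6


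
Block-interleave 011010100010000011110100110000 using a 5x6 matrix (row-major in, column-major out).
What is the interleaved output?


Matrix:
  011010
  100010
  000011
  110100
  110000
Read columns: 010111001110000000101110000100

010111001110000000101110000100


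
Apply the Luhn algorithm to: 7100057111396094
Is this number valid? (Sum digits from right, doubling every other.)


Luhn sum = 51
51 mod 10 = 1

Invalid (Luhn sum mod 10 = 1)


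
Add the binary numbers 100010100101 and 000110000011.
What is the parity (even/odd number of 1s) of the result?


100010100101 = 2213
000110000011 = 387
Sum = 2600 = 101000101000
1s count = 4

even parity (4 ones in 101000101000)


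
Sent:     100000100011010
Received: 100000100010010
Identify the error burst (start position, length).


XOR: 000000000001000

Burst at position 11, length 1


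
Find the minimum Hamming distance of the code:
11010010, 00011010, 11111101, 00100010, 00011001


Comparing all pairs, minimum distance: 2
Can detect 1 errors, correct 0 errors

2


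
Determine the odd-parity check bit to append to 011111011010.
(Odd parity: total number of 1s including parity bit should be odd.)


Number of 1s in data: 8
Parity bit: 1

1


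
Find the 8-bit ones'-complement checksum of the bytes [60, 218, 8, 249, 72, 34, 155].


Sum = 796 mod 256 = 28
Complement = 227

227


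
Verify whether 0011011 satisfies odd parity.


Number of 1s: 4

No, parity error (4 ones)


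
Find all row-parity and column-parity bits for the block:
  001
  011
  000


Row parities: 100
Column parities: 010

Row P: 100, Col P: 010, Corner: 1


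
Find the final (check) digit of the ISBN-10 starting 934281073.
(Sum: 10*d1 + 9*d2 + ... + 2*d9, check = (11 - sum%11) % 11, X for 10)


Weighted sum: 243
243 mod 11 = 1

Check digit: X


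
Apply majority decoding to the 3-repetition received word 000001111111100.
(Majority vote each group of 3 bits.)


Groups: 000, 001, 111, 111, 100
Majority votes: 00110

00110


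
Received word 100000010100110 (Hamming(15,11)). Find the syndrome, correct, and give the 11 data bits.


Syndrome = 0: no error detected

Data: 00000100110 (no errors)


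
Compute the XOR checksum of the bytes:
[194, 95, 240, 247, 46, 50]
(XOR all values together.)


XOR chain: 194 ^ 95 ^ 240 ^ 247 ^ 46 ^ 50 = 134

134


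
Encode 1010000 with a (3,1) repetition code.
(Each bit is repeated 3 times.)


Each bit -> 3 copies

111000111000000000000


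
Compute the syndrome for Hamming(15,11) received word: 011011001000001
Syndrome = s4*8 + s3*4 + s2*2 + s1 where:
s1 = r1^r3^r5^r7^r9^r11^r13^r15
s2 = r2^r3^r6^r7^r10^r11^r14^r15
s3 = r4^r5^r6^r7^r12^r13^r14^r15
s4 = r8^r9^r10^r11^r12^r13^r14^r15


s1=0, s2=0, s3=1, s4=0

Syndrome = 4 (error at position 4)


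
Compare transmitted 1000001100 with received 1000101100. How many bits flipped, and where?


XOR: 0000100000

1 error(s) at position(s): 4


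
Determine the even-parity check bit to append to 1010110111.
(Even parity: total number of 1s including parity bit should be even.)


Number of 1s in data: 7
Parity bit: 1

1


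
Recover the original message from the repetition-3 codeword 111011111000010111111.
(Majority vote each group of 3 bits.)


Groups: 111, 011, 111, 000, 010, 111, 111
Majority votes: 1110011

1110011


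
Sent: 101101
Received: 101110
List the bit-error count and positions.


XOR: 000011

2 error(s) at position(s): 4, 5


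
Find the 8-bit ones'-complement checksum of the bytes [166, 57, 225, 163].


Sum = 611 mod 256 = 99
Complement = 156

156


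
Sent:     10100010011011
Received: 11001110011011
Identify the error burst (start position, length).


XOR: 01101100000000

Burst at position 1, length 5


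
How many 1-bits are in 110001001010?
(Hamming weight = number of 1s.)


Counting 1s in 110001001010

5


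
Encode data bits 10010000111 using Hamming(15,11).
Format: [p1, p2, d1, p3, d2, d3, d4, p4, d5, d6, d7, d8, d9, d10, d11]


Parity bits: p1=0, p2=0, p3=0, p4=1

001000110000111


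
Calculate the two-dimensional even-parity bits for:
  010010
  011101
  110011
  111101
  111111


Row parities: 00010
Column parities: 111110

Row P: 00010, Col P: 111110, Corner: 1


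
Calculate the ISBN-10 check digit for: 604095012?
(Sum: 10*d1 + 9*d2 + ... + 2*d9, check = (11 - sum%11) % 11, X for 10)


Weighted sum: 178
178 mod 11 = 2

Check digit: 9


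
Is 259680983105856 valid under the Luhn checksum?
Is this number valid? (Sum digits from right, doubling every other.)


Luhn sum = 60
60 mod 10 = 0

Valid (Luhn sum mod 10 = 0)


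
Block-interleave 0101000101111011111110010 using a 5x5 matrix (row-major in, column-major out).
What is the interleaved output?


Matrix:
  01010
  00101
  11101
  11111
  10010
Read columns: 0011110110011101001101110

0011110110011101001101110


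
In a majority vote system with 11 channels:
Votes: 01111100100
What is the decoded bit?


Ones: 6 out of 11
Threshold: 6

1 (6/11 voted 1)


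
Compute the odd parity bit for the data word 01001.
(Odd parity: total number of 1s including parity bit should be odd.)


Number of 1s in data: 2
Parity bit: 1

1


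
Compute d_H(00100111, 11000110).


XOR: 11100001
Count of 1s: 4

4


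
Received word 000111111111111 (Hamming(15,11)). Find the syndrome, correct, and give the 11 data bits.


Syndrome = 0: no error detected

Data: 01111111111 (no errors)


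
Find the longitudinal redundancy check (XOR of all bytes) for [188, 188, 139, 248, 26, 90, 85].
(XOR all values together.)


XOR chain: 188 ^ 188 ^ 139 ^ 248 ^ 26 ^ 90 ^ 85 = 102

102


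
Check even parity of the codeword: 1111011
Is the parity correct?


Number of 1s: 6

Yes, parity is correct (6 ones)


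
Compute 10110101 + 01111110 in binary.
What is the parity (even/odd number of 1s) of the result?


10110101 = 181
01111110 = 126
Sum = 307 = 100110011
1s count = 5

odd parity (5 ones in 100110011)


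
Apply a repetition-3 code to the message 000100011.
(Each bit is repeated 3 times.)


Each bit -> 3 copies

000000000111000000000111111


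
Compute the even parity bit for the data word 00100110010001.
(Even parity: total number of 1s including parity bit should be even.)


Number of 1s in data: 5
Parity bit: 1

1


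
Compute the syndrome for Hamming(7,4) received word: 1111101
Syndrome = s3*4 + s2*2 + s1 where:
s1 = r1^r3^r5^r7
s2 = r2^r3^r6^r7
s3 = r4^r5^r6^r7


s1=0, s2=1, s3=1

Syndrome = 6 (error at position 6)


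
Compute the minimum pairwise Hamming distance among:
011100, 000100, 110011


Comparing all pairs, minimum distance: 2
Can detect 1 errors, correct 0 errors

2


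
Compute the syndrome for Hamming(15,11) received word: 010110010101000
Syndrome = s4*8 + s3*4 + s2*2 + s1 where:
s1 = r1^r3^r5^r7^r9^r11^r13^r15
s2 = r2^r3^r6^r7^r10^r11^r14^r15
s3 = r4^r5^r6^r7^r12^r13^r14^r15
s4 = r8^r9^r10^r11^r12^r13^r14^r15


s1=1, s2=0, s3=1, s4=1

Syndrome = 13 (error at position 13)


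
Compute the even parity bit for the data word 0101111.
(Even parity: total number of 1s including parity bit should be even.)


Number of 1s in data: 5
Parity bit: 1

1


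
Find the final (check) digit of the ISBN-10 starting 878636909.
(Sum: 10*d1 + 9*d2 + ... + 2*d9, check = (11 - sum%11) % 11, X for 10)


Weighted sum: 351
351 mod 11 = 10

Check digit: 1


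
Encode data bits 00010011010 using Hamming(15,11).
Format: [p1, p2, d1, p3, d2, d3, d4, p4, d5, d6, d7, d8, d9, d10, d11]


Parity bits: p1=0, p2=1, p3=1, p4=1

010100110011010


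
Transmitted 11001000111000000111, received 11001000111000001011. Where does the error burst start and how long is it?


XOR: 00000000000000001100

Burst at position 16, length 2


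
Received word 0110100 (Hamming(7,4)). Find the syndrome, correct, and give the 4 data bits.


Syndrome = 4: error at position 4

Data: 1100 (corrected bit 4)


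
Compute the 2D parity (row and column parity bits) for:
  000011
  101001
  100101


Row parities: 011
Column parities: 001111

Row P: 011, Col P: 001111, Corner: 0


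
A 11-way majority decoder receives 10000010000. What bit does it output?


Ones: 2 out of 11
Threshold: 6

0 (2/11 voted 1)


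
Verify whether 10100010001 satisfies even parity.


Number of 1s: 4

Yes, parity is correct (4 ones)


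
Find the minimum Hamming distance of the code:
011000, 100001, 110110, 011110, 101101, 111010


Comparing all pairs, minimum distance: 2
Can detect 1 errors, correct 0 errors

2


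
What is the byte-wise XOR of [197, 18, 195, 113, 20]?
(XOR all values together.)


XOR chain: 197 ^ 18 ^ 195 ^ 113 ^ 20 = 113

113


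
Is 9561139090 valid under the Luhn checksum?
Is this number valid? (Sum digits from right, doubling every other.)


Luhn sum = 41
41 mod 10 = 1

Invalid (Luhn sum mod 10 = 1)


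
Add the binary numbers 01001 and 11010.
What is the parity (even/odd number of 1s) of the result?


01001 = 9
11010 = 26
Sum = 35 = 100011
1s count = 3

odd parity (3 ones in 100011)


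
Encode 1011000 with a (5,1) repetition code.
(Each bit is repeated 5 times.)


Each bit -> 5 copies

11111000001111111111000000000000000


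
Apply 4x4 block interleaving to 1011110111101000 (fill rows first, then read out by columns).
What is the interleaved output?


Matrix:
  1011
  1101
  1110
  1000
Read columns: 1111011010101100

1111011010101100


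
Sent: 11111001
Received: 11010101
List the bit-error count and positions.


XOR: 00101100

3 error(s) at position(s): 2, 4, 5


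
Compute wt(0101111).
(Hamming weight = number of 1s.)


Counting 1s in 0101111

5


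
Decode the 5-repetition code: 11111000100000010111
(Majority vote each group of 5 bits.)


Groups: 11111, 00010, 00000, 10111
Majority votes: 1001

1001


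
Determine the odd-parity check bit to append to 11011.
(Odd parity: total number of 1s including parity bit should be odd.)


Number of 1s in data: 4
Parity bit: 1

1


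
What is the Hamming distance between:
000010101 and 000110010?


XOR: 000100111
Count of 1s: 4

4


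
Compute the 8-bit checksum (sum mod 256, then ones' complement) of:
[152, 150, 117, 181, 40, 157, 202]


Sum = 999 mod 256 = 231
Complement = 24

24


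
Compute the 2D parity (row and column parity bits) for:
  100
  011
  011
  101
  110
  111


Row parities: 100001
Column parities: 000

Row P: 100001, Col P: 000, Corner: 0


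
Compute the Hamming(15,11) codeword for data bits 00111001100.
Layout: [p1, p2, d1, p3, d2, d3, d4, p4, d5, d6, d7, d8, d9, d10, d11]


Parity bits: p1=1, p2=0, p3=0, p4=1

100001111001100


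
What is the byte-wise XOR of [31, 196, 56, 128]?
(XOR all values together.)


XOR chain: 31 ^ 196 ^ 56 ^ 128 = 99

99
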